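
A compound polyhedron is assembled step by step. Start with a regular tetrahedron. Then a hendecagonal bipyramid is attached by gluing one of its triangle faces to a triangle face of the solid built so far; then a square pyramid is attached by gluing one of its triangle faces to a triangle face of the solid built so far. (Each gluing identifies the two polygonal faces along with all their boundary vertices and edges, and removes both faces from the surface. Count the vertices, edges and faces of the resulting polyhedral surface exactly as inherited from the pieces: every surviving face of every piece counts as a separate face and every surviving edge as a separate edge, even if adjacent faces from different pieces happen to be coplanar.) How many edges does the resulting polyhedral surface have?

A regular tetrahedron: V=4, E=6, F=4.
Attach a hendecagonal bipyramid (V=13, E=33, F=22) along a 3-gon: merge 3 vertices and 3 edges, delete both glued faces → V=14, E=36, F=24.
Attach a square pyramid (V=5, E=8, F=5) along a 3-gon: merge 3 vertices and 3 edges, delete both glued faces → V=16, E=41, F=27.
Check: V − E + F = 16 − 41 + 27 = 2.

41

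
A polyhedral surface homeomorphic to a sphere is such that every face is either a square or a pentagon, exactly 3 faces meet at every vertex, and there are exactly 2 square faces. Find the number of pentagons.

8

Let x be the number of pentagons; then F = 2 + x.
Edge–face incidences: 2E = 4·2 + 5·x = 8 + 5x.
Every vertex has degree 3, so 3V = 2E.
Euler: V − E + F = 2 ⇒ (2E)/3 − E + (2 + x) = 2.
Multiply by 6: 2·(2E) − 3·(2E) + 6·(2 + x) = 12, i.e. 12 + 6x − (8 + 5x) = 12.
Collecting terms: x + 4 = 12, so x = 8.
Then 2E = 8 + 5·8 = 48, so E = 24, V = 2E/3 = 16, F = 2 + 8 = 10.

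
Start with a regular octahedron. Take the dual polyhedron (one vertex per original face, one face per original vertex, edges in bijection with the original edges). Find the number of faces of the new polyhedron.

6

The base solid has V = 6, E = 12, F = 8.
The dual swaps V and F and preserves E: V′ = F = 8, E′ = E = 12, F′ = V = 6.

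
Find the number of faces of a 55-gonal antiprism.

112

An antiprism on an n-gon has two n-gon caps and 2n triangles: V = 2·55 = 110, E = 4·55 = 220, F = 2·55 + 2 = 112.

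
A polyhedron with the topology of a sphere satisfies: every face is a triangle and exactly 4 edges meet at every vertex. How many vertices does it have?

6

Each face has 3 edges and each edge borders two faces, so 2E = 3F.
Each vertex has degree 4, so 4V = 2E and hence V = 3F/4.
Euler: V − E + F = 2 ⇒ (3F/4) − (3F/2) + F = 2.
Multiply by 8: (6 − 12 + 8)F = 16, i.e. 2F = 16.
So F = 8, E = 3·8/2 = 12, V = 3·8/4 = 6.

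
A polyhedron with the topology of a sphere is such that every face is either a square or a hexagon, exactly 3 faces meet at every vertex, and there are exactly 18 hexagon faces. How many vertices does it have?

44

Let x be the number of squares; then F = 18 + x.
Edge–face incidences: 2E = 6·18 + 4·x = 108 + 4x.
Every vertex has degree 3, so 3V = 2E.
Euler: V − E + F = 2 ⇒ (2E)/3 − E + (18 + x) = 2.
Multiply by 6: 2·(2E) − 3·(2E) + 6·(18 + x) = 12, i.e. 108 + 6x − (108 + 4x) = 12.
Collecting terms: 2x = 12, so x = 6.
Then 2E = 108 + 4·6 = 132, so E = 66, V = 2E/3 = 44, F = 18 + 6 = 24.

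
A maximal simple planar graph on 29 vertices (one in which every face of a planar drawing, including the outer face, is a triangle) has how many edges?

In a plane triangulation 3F = 2E and V − E + F = 2, so E = 3V − 6 = 3·29 − 6 = 81.

81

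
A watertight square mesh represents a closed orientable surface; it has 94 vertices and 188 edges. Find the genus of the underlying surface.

Every face is a square and each edge borders two faces, so 4F = 2·188, giving F = 94.
χ = V − E + F = 94 − 188 + 94 = 0.
For a closed orientable surface χ = 2 − 2g, so g = (2 − (0))/2 = 1.

1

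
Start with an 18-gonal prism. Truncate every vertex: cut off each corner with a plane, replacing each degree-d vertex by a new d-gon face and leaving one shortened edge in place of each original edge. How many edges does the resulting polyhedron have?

The base solid has V = 36, E = 54, F = 20.
Truncation replaces each original edge-end by a new vertex, so V′ = 2E = 108.
Each original edge survives, and each old vertex of degree d contributes d new edges; summing degrees gives Σd = 2E, so E′ = E + 2E = 3E = 162.
Each original face survives and each original vertex becomes one new face: F′ = F + V = 56.

162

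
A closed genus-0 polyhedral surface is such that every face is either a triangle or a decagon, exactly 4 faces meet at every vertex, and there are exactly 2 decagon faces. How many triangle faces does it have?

Let x be the number of triangles; then F = 2 + x.
Edge–face incidences: 2E = 10·2 + 3·x = 20 + 3x.
Every vertex has degree 4, so 4V = 2E.
Euler: V − E + F = 2 ⇒ (2E)/4 − E + (2 + x) = 2.
Multiply by 8: 2·(2E) − 4·(2E) + 8·(2 + x) = 16, i.e. 16 + 8x − 2·(20 + 3x) = 16.
Collecting terms: 2x − 24 = 16, so 2x = 40, so x = 20.
Then 2E = 20 + 3·20 = 80, so E = 40, V = 2E/4 = 20, F = 2 + 20 = 22.

20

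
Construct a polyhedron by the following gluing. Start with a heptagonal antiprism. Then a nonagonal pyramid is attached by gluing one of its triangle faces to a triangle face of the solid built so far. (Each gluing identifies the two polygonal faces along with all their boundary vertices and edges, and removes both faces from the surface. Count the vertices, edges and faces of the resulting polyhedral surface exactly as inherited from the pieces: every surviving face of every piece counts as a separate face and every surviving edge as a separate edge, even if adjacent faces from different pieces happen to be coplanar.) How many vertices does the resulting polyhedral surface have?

A heptagonal antiprism: V=14, E=28, F=16.
Attach a nonagonal pyramid (V=10, E=18, F=10) along a 3-gon: merge 3 vertices and 3 edges, delete both glued faces → V=21, E=43, F=24.
Check: V − E + F = 21 − 43 + 24 = 2.

21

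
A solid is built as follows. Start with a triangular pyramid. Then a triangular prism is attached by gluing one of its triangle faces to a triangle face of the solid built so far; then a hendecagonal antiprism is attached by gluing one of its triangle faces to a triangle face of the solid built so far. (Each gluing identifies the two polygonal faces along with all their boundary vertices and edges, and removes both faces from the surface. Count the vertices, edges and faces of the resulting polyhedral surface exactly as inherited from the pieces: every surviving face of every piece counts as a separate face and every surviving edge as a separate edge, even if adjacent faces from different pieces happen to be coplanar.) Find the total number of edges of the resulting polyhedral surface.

53

A triangular pyramid: V=4, E=6, F=4.
Attach a triangular prism (V=6, E=9, F=5) along a 3-gon: merge 3 vertices and 3 edges, delete both glued faces → V=7, E=12, F=7.
Attach a hendecagonal antiprism (V=22, E=44, F=24) along a 3-gon: merge 3 vertices and 3 edges, delete both glued faces → V=26, E=53, F=29.
Check: V − E + F = 26 − 53 + 29 = 2.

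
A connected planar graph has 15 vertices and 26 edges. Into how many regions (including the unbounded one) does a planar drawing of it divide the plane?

Euler's formula for a connected plane graph: V − E + F = 2, so F = 2 − 15 + 26 = 13.

13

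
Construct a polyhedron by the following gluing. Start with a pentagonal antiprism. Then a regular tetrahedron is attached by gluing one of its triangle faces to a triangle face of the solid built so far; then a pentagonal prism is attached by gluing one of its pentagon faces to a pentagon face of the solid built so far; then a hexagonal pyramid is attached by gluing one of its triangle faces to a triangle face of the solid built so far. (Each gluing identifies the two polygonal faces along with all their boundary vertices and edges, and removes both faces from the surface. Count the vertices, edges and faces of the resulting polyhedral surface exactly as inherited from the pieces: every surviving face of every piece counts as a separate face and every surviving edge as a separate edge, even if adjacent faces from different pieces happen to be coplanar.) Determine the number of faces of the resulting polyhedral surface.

A pentagonal antiprism: V=10, E=20, F=12.
Attach a regular tetrahedron (V=4, E=6, F=4) along a 3-gon: merge 3 vertices and 3 edges, delete both glued faces → V=11, E=23, F=14.
Attach a pentagonal prism (V=10, E=15, F=7) along a 5-gon: merge 5 vertices and 5 edges, delete both glued faces → V=16, E=33, F=19.
Attach a hexagonal pyramid (V=7, E=12, F=7) along a 3-gon: merge 3 vertices and 3 edges, delete both glued faces → V=20, E=42, F=24.
Check: V − E + F = 20 − 42 + 24 = 2.

24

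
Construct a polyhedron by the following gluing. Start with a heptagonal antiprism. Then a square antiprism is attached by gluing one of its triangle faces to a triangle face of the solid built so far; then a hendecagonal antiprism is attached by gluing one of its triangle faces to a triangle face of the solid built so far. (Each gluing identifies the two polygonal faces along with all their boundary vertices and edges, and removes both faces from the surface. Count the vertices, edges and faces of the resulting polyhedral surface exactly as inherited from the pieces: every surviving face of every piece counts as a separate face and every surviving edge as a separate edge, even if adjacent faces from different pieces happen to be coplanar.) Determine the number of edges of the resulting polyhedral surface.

A heptagonal antiprism: V=14, E=28, F=16.
Attach a square antiprism (V=8, E=16, F=10) along a 3-gon: merge 3 vertices and 3 edges, delete both glued faces → V=19, E=41, F=24.
Attach a hendecagonal antiprism (V=22, E=44, F=24) along a 3-gon: merge 3 vertices and 3 edges, delete both glued faces → V=38, E=82, F=46.
Check: V − E + F = 38 − 82 + 46 = 2.

82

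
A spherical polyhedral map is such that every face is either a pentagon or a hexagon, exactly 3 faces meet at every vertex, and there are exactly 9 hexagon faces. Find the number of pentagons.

12

Let x be the number of pentagons; then F = 9 + x.
Edge–face incidences: 2E = 6·9 + 5·x = 54 + 5x.
Every vertex has degree 3, so 3V = 2E.
Euler: V − E + F = 2 ⇒ (2E)/3 − E + (9 + x) = 2.
Multiply by 6: 2·(2E) − 3·(2E) + 6·(9 + x) = 12, i.e. 54 + 6x − (54 + 5x) = 12.
Collecting terms: x = 12.
Then 2E = 54 + 5·12 = 114, so E = 57, V = 2E/3 = 38, F = 9 + 12 = 21.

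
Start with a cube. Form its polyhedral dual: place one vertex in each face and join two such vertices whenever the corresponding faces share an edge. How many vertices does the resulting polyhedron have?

6

The base solid has V = 8, E = 12, F = 6.
The dual swaps V and F and preserves E: V′ = F = 6, E′ = E = 12, F′ = V = 8.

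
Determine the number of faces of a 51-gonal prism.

A prism on an n-gon has two n-gon bases and n rectangular sides: V = 2·51 = 102, E = 3·51 = 153, F = 51 + 2 = 53.

53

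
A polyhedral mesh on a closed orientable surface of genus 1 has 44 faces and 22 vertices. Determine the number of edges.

66

For a closed orientable surface of genus 1, χ = 2 − 2·1 = 0.
E = V + F − (0) = 22 + 44 − (0) = 66.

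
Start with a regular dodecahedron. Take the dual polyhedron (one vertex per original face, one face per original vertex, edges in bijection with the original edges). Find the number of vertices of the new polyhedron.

12

The base solid has V = 20, E = 30, F = 12.
The dual swaps V and F and preserves E: V′ = F = 12, E′ = E = 30, F′ = V = 20.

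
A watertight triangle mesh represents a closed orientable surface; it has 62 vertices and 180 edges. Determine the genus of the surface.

Every face is a triangle and each edge borders two faces, so 3F = 2·180, giving F = 120.
χ = V − E + F = 62 − 180 + 120 = 2.
For a closed orientable surface χ = 2 − 2g, so g = (2 − (2))/2 = 0.

0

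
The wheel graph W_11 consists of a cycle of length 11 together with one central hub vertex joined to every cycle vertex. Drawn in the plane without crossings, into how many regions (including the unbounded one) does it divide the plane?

12

W_11 has V = 11 + 1 = 12 vertices and E = 2·11 = 22 edges.
By Euler's formula F = 2 − V + E = 2 − 12 + 22 = 12.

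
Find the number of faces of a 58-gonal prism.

60

A prism on an n-gon has two n-gon bases and n rectangular sides: V = 2·58 = 116, E = 3·58 = 174, F = 58 + 2 = 60.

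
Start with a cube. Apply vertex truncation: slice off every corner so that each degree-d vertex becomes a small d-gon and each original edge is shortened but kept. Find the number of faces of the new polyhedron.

The base solid has V = 8, E = 12, F = 6.
Truncation replaces each original edge-end by a new vertex, so V′ = 2E = 24.
Each original edge survives, and each old vertex of degree d contributes d new edges; summing degrees gives Σd = 2E, so E′ = E + 2E = 3E = 36.
Each original face survives and each original vertex becomes one new face: F′ = F + V = 14.

14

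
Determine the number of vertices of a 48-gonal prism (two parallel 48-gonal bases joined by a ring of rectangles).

96

A prism on an n-gon has two n-gon bases and n rectangular sides: V = 2·48 = 96, E = 3·48 = 144, F = 48 + 2 = 50.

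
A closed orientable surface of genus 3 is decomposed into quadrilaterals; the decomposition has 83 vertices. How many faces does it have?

87

χ = 2 − 2·3 = -4, and every face is a square so 4F = 2E.
V − E + F = -4 with E = 4F/2 gives 83 − (4/2 − 1)·F = -4, so F = 87 and E = 174.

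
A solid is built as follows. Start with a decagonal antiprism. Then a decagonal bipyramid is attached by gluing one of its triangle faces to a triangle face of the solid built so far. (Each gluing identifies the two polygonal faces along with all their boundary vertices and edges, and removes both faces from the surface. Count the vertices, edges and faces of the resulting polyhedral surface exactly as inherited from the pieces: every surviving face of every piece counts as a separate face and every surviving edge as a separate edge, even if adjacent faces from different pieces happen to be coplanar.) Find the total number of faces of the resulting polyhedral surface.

A decagonal antiprism: V=20, E=40, F=22.
Attach a decagonal bipyramid (V=12, E=30, F=20) along a 3-gon: merge 3 vertices and 3 edges, delete both glued faces → V=29, E=67, F=40.
Check: V − E + F = 29 − 67 + 40 = 2.

40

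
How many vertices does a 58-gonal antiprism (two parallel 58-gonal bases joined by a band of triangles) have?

116

An antiprism on an n-gon has two n-gon caps and 2n triangles: V = 2·58 = 116, E = 4·58 = 232, F = 2·58 + 2 = 118.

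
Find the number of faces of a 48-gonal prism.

50

A prism on an n-gon has two n-gon bases and n rectangular sides: V = 2·48 = 96, E = 3·48 = 144, F = 48 + 2 = 50.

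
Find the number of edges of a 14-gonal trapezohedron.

56

The n-trapezohedron (dual of the n-antiprism) has V = 2·14 + 2 = 30, E = 4·14 = 56, F = 2·14 = 28.
Check: V − E + F = 30 − 56 + 28 = 2.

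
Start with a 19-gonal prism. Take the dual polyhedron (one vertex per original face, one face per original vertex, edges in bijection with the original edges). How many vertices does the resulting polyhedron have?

21

The base solid has V = 38, E = 57, F = 21.
The dual swaps V and F and preserves E: V′ = F = 21, E′ = E = 57, F′ = V = 38.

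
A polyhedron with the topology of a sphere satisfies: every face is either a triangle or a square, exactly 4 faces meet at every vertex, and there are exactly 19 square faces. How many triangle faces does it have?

Let x be the number of triangles; then F = 19 + x.
Edge–face incidences: 2E = 4·19 + 3·x = 76 + 3x.
Every vertex has degree 4, so 4V = 2E.
Euler: V − E + F = 2 ⇒ (2E)/4 − E + (19 + x) = 2.
Multiply by 8: 2·(2E) − 4·(2E) + 8·(19 + x) = 16, i.e. 152 + 8x − 2·(76 + 3x) = 16.
Collecting terms: 2x = 16, so x = 8.
Then 2E = 76 + 3·8 = 100, so E = 50, V = 2E/4 = 25, F = 19 + 8 = 27.

8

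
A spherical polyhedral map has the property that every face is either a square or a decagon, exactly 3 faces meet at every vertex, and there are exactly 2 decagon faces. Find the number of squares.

10

Let x be the number of squares; then F = 2 + x.
Edge–face incidences: 2E = 10·2 + 4·x = 20 + 4x.
Every vertex has degree 3, so 3V = 2E.
Euler: V − E + F = 2 ⇒ (2E)/3 − E + (2 + x) = 2.
Multiply by 6: 2·(2E) − 3·(2E) + 6·(2 + x) = 12, i.e. 12 + 6x − (20 + 4x) = 12.
Collecting terms: 2x − 8 = 12, so 2x = 20, so x = 10.
Then 2E = 20 + 4·10 = 60, so E = 30, V = 2E/3 = 20, F = 2 + 10 = 12.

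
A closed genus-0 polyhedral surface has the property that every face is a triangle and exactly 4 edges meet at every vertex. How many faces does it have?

8

Each face has 3 edges and each edge borders two faces, so 2E = 3F.
Each vertex has degree 4, so 4V = 2E and hence V = 3F/4.
Euler: V − E + F = 2 ⇒ (3F/4) − (3F/2) + F = 2.
Multiply by 8: (6 − 12 + 8)F = 16, i.e. 2F = 16.
So F = 8, E = 3·8/2 = 12, V = 3·8/4 = 6.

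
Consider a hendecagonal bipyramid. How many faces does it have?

A bipyramid over an n-gon has 2n triangular faces and n + 2 vertices: V = 11 + 2 = 13, E = 3·11 = 33, F = 2·11 = 22.

22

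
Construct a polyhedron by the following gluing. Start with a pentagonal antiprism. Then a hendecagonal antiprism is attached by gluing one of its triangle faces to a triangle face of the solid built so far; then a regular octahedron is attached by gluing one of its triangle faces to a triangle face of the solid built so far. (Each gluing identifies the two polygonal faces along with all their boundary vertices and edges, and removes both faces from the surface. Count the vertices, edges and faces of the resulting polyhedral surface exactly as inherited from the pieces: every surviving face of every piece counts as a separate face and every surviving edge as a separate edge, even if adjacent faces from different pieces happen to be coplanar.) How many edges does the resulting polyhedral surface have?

70

A pentagonal antiprism: V=10, E=20, F=12.
Attach a hendecagonal antiprism (V=22, E=44, F=24) along a 3-gon: merge 3 vertices and 3 edges, delete both glued faces → V=29, E=61, F=34.
Attach a regular octahedron (V=6, E=12, F=8) along a 3-gon: merge 3 vertices and 3 edges, delete both glued faces → V=32, E=70, F=40.
Check: V − E + F = 32 − 70 + 40 = 2.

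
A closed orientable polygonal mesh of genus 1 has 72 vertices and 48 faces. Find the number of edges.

For a closed orientable surface of genus 1, χ = 2 − 2·1 = 0.
E = V + F − (0) = 72 + 48 − (0) = 120.

120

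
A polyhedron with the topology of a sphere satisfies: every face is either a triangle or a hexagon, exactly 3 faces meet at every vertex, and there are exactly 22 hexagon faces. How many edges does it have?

Let x be the number of triangles; then F = 22 + x.
Edge–face incidences: 2E = 6·22 + 3·x = 132 + 3x.
Every vertex has degree 3, so 3V = 2E.
Euler: V − E + F = 2 ⇒ (2E)/3 − E + (22 + x) = 2.
Multiply by 6: 2·(2E) − 3·(2E) + 6·(22 + x) = 12, i.e. 132 + 6x − (132 + 3x) = 12.
Collecting terms: 3x = 12, so x = 4.
Then 2E = 132 + 3·4 = 144, so E = 72, V = 2E/3 = 48, F = 22 + 4 = 26.

72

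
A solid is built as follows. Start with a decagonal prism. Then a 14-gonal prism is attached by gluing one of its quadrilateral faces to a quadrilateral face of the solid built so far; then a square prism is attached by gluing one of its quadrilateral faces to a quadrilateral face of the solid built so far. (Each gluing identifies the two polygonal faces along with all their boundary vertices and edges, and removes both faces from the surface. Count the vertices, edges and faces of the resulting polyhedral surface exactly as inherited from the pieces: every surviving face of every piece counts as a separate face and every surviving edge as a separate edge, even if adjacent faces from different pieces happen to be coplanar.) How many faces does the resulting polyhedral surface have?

A decagonal prism: V=20, E=30, F=12.
Attach a 14-gonal prism (V=28, E=42, F=16) along a 4-gon: merge 4 vertices and 4 edges, delete both glued faces → V=44, E=68, F=26.
Attach a square prism (V=8, E=12, F=6) along a 4-gon: merge 4 vertices and 4 edges, delete both glued faces → V=48, E=76, F=30.
Check: V − E + F = 48 − 76 + 30 = 2.

30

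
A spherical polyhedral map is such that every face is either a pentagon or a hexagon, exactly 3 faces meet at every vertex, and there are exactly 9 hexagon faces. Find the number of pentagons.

Let x be the number of pentagons; then F = 9 + x.
Edge–face incidences: 2E = 6·9 + 5·x = 54 + 5x.
Every vertex has degree 3, so 3V = 2E.
Euler: V − E + F = 2 ⇒ (2E)/3 − E + (9 + x) = 2.
Multiply by 6: 2·(2E) − 3·(2E) + 6·(9 + x) = 12, i.e. 54 + 6x − (54 + 5x) = 12.
Collecting terms: x = 12.
Then 2E = 54 + 5·12 = 114, so E = 57, V = 2E/3 = 38, F = 9 + 12 = 21.

12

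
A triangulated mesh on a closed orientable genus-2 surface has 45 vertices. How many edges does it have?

141

χ = 2 − 2·2 = -2, and every face is a triangle so 3F = 2E.
V − E + F = -2 with E = 3F/2 gives 45 − (3/2 − 1)·F = -2, so F = 94 and E = 141.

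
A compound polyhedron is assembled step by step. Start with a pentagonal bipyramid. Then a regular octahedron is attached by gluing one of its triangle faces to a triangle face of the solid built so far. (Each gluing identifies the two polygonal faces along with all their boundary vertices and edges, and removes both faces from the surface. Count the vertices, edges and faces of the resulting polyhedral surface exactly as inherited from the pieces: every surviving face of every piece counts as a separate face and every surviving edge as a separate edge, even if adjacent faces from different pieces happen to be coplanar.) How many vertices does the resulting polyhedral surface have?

A pentagonal bipyramid: V=7, E=15, F=10.
Attach a regular octahedron (V=6, E=12, F=8) along a 3-gon: merge 3 vertices and 3 edges, delete both glued faces → V=10, E=24, F=16.
Check: V − E + F = 10 − 24 + 16 = 2.

10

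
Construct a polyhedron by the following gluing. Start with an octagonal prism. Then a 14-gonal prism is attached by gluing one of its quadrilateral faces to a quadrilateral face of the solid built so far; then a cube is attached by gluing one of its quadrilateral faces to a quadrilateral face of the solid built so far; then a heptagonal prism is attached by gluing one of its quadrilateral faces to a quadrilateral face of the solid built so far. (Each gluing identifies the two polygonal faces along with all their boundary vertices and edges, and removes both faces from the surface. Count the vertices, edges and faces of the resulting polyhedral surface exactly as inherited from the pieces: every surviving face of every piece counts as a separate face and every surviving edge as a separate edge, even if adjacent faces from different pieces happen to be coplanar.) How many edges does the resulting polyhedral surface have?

An octagonal prism: V=16, E=24, F=10.
Attach a 14-gonal prism (V=28, E=42, F=16) along a 4-gon: merge 4 vertices and 4 edges, delete both glued faces → V=40, E=62, F=24.
Attach a cube (V=8, E=12, F=6) along a 4-gon: merge 4 vertices and 4 edges, delete both glued faces → V=44, E=70, F=28.
Attach a heptagonal prism (V=14, E=21, F=9) along a 4-gon: merge 4 vertices and 4 edges, delete both glued faces → V=54, E=87, F=35.
Check: V − E + F = 54 − 87 + 35 = 2.

87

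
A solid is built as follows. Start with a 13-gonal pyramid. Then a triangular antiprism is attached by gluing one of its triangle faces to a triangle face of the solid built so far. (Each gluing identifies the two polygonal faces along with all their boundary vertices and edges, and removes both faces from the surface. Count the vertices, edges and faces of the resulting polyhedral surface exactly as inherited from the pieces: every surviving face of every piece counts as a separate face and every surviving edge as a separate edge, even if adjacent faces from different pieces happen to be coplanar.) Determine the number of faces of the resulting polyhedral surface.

20

A 13-gonal pyramid: V=14, E=26, F=14.
Attach a triangular antiprism (V=6, E=12, F=8) along a 3-gon: merge 3 vertices and 3 edges, delete both glued faces → V=17, E=35, F=20.
Check: V − E + F = 17 − 35 + 20 = 2.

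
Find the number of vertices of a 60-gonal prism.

120

A prism on an n-gon has two n-gon bases and n rectangular sides: V = 2·60 = 120, E = 3·60 = 180, F = 60 + 2 = 62.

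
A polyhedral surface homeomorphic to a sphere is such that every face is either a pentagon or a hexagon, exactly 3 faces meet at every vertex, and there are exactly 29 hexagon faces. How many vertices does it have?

Let x be the number of pentagons; then F = 29 + x.
Edge–face incidences: 2E = 6·29 + 5·x = 174 + 5x.
Every vertex has degree 3, so 3V = 2E.
Euler: V − E + F = 2 ⇒ (2E)/3 − E + (29 + x) = 2.
Multiply by 6: 2·(2E) − 3·(2E) + 6·(29 + x) = 12, i.e. 174 + 6x − (174 + 5x) = 12.
Collecting terms: x = 12.
Then 2E = 174 + 5·12 = 234, so E = 117, V = 2E/3 = 78, F = 29 + 12 = 41.

78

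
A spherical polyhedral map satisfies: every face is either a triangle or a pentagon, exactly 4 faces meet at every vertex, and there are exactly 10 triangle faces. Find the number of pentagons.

2

Let x be the number of pentagons; then F = 10 + x.
Edge–face incidences: 2E = 3·10 + 5·x = 30 + 5x.
Every vertex has degree 4, so 4V = 2E.
Euler: V − E + F = 2 ⇒ (2E)/4 − E + (10 + x) = 2.
Multiply by 8: 2·(2E) − 4·(2E) + 8·(10 + x) = 16, i.e. 80 + 8x − 2·(30 + 5x) = 16.
Collecting terms: −2x + 20 = 16, so −2x = −4, so x = 2.
Then 2E = 30 + 5·2 = 40, so E = 20, V = 2E/4 = 10, F = 10 + 2 = 12.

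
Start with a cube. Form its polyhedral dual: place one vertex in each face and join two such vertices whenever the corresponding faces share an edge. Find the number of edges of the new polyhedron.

The base solid has V = 8, E = 12, F = 6.
The dual swaps V and F and preserves E: V′ = F = 6, E′ = E = 12, F′ = V = 8.

12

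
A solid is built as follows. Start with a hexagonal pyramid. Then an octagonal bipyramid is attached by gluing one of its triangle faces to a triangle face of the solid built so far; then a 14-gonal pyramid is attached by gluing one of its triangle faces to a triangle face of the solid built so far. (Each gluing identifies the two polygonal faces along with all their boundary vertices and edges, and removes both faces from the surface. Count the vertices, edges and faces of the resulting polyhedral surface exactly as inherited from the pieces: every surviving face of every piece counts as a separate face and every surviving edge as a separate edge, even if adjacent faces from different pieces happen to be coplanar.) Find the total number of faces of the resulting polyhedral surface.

A hexagonal pyramid: V=7, E=12, F=7.
Attach an octagonal bipyramid (V=10, E=24, F=16) along a 3-gon: merge 3 vertices and 3 edges, delete both glued faces → V=14, E=33, F=21.
Attach a 14-gonal pyramid (V=15, E=28, F=15) along a 3-gon: merge 3 vertices and 3 edges, delete both glued faces → V=26, E=58, F=34.
Check: V − E + F = 26 − 58 + 34 = 2.

34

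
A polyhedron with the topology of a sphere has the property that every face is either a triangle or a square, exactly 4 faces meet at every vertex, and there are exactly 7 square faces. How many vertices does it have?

13

Let x be the number of triangles; then F = 7 + x.
Edge–face incidences: 2E = 4·7 + 3·x = 28 + 3x.
Every vertex has degree 4, so 4V = 2E.
Euler: V − E + F = 2 ⇒ (2E)/4 − E + (7 + x) = 2.
Multiply by 8: 2·(2E) − 4·(2E) + 8·(7 + x) = 16, i.e. 56 + 8x − 2·(28 + 3x) = 16.
Collecting terms: 2x = 16, so x = 8.
Then 2E = 28 + 3·8 = 52, so E = 26, V = 2E/4 = 13, F = 7 + 8 = 15.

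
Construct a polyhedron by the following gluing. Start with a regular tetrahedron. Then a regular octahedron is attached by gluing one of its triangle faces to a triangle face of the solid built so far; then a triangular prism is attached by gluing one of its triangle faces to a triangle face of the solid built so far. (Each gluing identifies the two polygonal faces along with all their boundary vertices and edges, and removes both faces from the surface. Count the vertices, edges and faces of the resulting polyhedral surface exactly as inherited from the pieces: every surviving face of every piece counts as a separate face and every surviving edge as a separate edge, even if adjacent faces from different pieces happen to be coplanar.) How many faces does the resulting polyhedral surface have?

13

A regular tetrahedron: V=4, E=6, F=4.
Attach a regular octahedron (V=6, E=12, F=8) along a 3-gon: merge 3 vertices and 3 edges, delete both glued faces → V=7, E=15, F=10.
Attach a triangular prism (V=6, E=9, F=5) along a 3-gon: merge 3 vertices and 3 edges, delete both glued faces → V=10, E=21, F=13.
Check: V − E + F = 10 − 21 + 13 = 2.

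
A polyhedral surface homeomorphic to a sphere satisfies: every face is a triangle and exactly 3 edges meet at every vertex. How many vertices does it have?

Each face has 3 edges and each edge borders two faces, so 2E = 3F.
Each vertex has degree 3, so 3V = 2E and hence V = 3F/3.
Euler: V − E + F = 2 ⇒ (3F/3) − (3F/2) + F = 2.
Multiply by 6: (6 − 9 + 6)F = 12, i.e. 3F = 12.
So F = 4, E = 3·4/2 = 6, V = 3·4/3 = 4.

4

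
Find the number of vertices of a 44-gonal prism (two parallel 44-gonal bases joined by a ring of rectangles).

88

A prism on an n-gon has two n-gon bases and n rectangular sides: V = 2·44 = 88, E = 3·44 = 132, F = 44 + 2 = 46.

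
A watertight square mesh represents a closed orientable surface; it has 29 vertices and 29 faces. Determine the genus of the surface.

Every face is a square, so 2E = 4·29 = 116, giving E = 58.
χ = V − E + F = 29 − 58 + 29 = 0.
For a closed orientable surface χ = 2 − 2g, so g = (2 − (0))/2 = 1.

1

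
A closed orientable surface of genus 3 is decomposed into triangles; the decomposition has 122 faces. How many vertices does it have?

57

χ = 2 − 2·3 = -4, and every face is a triangle so 3F = 2E.
E = 3·122/2 = 183. Then V = -4 + E − F = -4 + 183 − 122 = 57.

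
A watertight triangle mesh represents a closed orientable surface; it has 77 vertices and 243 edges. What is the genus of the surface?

Every face is a triangle and each edge borders two faces, so 3F = 2·243, giving F = 162.
χ = V − E + F = 77 − 243 + 162 = -4.
For a closed orientable surface χ = 2 − 2g, so g = (2 − (-4))/2 = 3.

3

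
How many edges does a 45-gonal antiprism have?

An antiprism on an n-gon has two n-gon caps and 2n triangles: V = 2·45 = 90, E = 4·45 = 180, F = 2·45 + 2 = 92.
Check: V − E + F = 90 − 180 + 92 = 2.

180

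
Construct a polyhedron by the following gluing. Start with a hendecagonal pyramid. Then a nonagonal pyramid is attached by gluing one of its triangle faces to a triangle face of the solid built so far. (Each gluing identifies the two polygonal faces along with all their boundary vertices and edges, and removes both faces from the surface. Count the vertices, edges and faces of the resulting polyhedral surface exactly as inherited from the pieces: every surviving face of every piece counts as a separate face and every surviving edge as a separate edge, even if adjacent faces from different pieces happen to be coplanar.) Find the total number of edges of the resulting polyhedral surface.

A hendecagonal pyramid: V=12, E=22, F=12.
Attach a nonagonal pyramid (V=10, E=18, F=10) along a 3-gon: merge 3 vertices and 3 edges, delete both glued faces → V=19, E=37, F=20.
Check: V − E + F = 19 − 37 + 20 = 2.

37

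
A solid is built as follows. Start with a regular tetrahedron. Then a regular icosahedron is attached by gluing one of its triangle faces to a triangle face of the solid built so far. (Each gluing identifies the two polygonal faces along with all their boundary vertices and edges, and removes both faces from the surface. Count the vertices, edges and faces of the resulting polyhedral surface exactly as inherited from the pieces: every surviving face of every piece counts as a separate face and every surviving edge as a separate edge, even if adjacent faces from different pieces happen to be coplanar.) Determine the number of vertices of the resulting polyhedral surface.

13

A regular tetrahedron: V=4, E=6, F=4.
Attach a regular icosahedron (V=12, E=30, F=20) along a 3-gon: merge 3 vertices and 3 edges, delete both glued faces → V=13, E=33, F=22.
Check: V − E + F = 13 − 33 + 22 = 2.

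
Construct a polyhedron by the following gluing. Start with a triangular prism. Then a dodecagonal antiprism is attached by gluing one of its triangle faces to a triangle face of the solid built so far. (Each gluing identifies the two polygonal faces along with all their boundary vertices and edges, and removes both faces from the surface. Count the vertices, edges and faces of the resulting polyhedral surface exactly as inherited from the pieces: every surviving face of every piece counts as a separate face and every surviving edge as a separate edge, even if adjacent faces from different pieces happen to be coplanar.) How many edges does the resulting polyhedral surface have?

54

A triangular prism: V=6, E=9, F=5.
Attach a dodecagonal antiprism (V=24, E=48, F=26) along a 3-gon: merge 3 vertices and 3 edges, delete both glued faces → V=27, E=54, F=29.
Check: V − E + F = 27 − 54 + 29 = 2.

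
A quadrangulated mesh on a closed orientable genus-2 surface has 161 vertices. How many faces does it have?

χ = 2 − 2·2 = -2, and every face is a square so 4F = 2E.
V − E + F = -2 with E = 4F/2 gives 161 − (4/2 − 1)·F = -2, so F = 163 and E = 326.

163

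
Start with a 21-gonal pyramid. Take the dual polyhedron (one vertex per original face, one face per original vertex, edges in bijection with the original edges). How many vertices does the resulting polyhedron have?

The base solid has V = 22, E = 42, F = 22.
The dual swaps V and F and preserves E: V′ = F = 22, E′ = E = 42, F′ = V = 22.

22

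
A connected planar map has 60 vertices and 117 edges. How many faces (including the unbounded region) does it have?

59

Euler's formula for a connected plane graph: V − E + F = 2, so F = 2 − 60 + 117 = 59.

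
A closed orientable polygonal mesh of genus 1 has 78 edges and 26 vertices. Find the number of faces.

For a closed orientable surface of genus 1, χ = 2 − 2·1 = 0.
F = 0 − V + E = 0 − 26 + 78 = 52.

52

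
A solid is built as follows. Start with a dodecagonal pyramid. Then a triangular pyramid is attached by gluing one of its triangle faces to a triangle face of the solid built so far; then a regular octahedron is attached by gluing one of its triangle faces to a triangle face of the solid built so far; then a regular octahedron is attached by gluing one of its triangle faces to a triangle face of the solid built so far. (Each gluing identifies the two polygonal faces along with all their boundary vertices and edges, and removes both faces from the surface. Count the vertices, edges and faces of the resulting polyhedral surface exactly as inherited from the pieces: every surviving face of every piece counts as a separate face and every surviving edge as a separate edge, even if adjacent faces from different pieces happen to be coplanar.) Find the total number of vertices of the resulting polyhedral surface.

20

A dodecagonal pyramid: V=13, E=24, F=13.
Attach a triangular pyramid (V=4, E=6, F=4) along a 3-gon: merge 3 vertices and 3 edges, delete both glued faces → V=14, E=27, F=15.
Attach a regular octahedron (V=6, E=12, F=8) along a 3-gon: merge 3 vertices and 3 edges, delete both glued faces → V=17, E=36, F=21.
Attach a regular octahedron (V=6, E=12, F=8) along a 3-gon: merge 3 vertices and 3 edges, delete both glued faces → V=20, E=45, F=27.
Check: V − E + F = 20 − 45 + 27 = 2.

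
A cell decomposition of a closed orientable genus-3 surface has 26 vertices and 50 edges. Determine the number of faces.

20

For a closed orientable surface of genus 3, χ = 2 − 2·3 = -4.
F = -4 − V + E = -4 − 26 + 50 = 20.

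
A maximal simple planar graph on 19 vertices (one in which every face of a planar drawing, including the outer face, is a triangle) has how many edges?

51

In a plane triangulation 3F = 2E and V − E + F = 2, so E = 3V − 6 = 3·19 − 6 = 51.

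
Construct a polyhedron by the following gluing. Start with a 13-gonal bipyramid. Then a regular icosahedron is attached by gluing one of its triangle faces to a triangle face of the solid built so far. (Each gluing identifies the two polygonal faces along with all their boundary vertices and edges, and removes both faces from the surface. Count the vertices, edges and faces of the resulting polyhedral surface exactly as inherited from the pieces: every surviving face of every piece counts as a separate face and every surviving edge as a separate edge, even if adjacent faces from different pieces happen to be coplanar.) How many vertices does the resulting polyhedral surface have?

A 13-gonal bipyramid: V=15, E=39, F=26.
Attach a regular icosahedron (V=12, E=30, F=20) along a 3-gon: merge 3 vertices and 3 edges, delete both glued faces → V=24, E=66, F=44.
Check: V − E + F = 24 − 66 + 44 = 2.

24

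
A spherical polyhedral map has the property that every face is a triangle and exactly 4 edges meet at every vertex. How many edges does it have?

12

Each face has 3 edges and each edge borders two faces, so 2E = 3F.
Each vertex has degree 4, so 4V = 2E and hence V = 3F/4.
Euler: V − E + F = 2 ⇒ (3F/4) − (3F/2) + F = 2.
Multiply by 8: (6 − 12 + 8)F = 16, i.e. 2F = 16.
So F = 8, E = 3·8/2 = 12, V = 3·8/4 = 6.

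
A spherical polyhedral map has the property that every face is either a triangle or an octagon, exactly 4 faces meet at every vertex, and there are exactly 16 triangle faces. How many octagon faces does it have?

2

Let x be the number of octagons; then F = 16 + x.
Edge–face incidences: 2E = 3·16 + 8·x = 48 + 8x.
Every vertex has degree 4, so 4V = 2E.
Euler: V − E + F = 2 ⇒ (2E)/4 − E + (16 + x) = 2.
Multiply by 8: 2·(2E) − 4·(2E) + 8·(16 + x) = 16, i.e. 128 + 8x − 2·(48 + 8x) = 16.
Collecting terms: −8x + 32 = 16, so −8x = −16, so x = 2.
Then 2E = 48 + 8·2 = 64, so E = 32, V = 2E/4 = 16, F = 16 + 2 = 18.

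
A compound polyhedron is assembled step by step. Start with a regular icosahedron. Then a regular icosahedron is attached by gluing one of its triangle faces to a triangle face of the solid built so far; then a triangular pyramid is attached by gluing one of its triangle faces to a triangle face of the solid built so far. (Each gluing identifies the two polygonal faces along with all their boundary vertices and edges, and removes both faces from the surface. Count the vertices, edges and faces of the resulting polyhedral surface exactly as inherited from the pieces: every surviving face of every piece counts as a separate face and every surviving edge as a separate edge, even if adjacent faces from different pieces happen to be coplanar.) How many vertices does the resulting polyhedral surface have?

A regular icosahedron: V=12, E=30, F=20.
Attach a regular icosahedron (V=12, E=30, F=20) along a 3-gon: merge 3 vertices and 3 edges, delete both glued faces → V=21, E=57, F=38.
Attach a triangular pyramid (V=4, E=6, F=4) along a 3-gon: merge 3 vertices and 3 edges, delete both glued faces → V=22, E=60, F=40.
Check: V − E + F = 22 − 60 + 40 = 2.

22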